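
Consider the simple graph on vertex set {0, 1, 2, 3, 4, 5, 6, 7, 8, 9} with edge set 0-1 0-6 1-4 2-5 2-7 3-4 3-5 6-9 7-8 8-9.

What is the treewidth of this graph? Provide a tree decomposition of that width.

Treewidth 2.
Bags: B1 = {6, 8, 9}  B2 = {6, 7, 8}  B3 = {2, 6, 7}  B4 = {2, 5, 6}  B5 = {3, 5, 6}  B6 = {3, 4, 6}  B7 = {1, 4, 6}  B8 = {0, 1, 6}
Tree: B1–B2, B2–B3, B3–B4, B4–B5, B5–B6, B6–B7, B7–B8

Each bag holds 3 vertices, so the decomposition has width 2, which upper-bounds the treewidth. Since 6–9–8–7–2–5–3–4–1–0–6 is a cycle in G, G is not acyclic. Forests are exactly the graphs of treewidth ≤ 1, so tw(G) ≥ 2. Therefore the treewidth is 2.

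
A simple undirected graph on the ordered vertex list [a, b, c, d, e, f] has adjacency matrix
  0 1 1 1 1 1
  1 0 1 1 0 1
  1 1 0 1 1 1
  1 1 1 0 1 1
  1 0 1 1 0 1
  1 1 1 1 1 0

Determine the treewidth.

A width-4 tree decomposition is:
Bags: B1 = {a, c, d, e, f}  B2 = {a, b, c, d, f}
Tree: B1–B2
The largest bag has 5 vertices, giving width 4; this decomposition certifies tw(G) ≤ 4. For the lower bound, the 5 vertices {a, c, d, e, f} are pairwise adjacent, and any tree decomposition puts a clique entirely inside one bag — forcing width ≥ 4. Hence tw(G) = 4 exactly.

4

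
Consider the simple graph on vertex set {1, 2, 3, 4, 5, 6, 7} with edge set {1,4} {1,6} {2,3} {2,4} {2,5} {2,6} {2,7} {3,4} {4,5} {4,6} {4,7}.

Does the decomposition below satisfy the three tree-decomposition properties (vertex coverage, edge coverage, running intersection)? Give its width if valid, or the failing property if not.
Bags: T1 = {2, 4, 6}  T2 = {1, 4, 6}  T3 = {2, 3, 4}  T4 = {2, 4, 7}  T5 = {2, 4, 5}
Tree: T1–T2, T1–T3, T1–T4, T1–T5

Checking the three conditions: (i) the bags cover all of {1, 2, 3, 4, 5, 6, 7}; (ii) for each edge, some bag contains both endpoints; (iii) the bags containing any fixed vertex form a subtree. All hold, so the decomposition is valid with width 3 − 1 = 2.

Yes; width 2.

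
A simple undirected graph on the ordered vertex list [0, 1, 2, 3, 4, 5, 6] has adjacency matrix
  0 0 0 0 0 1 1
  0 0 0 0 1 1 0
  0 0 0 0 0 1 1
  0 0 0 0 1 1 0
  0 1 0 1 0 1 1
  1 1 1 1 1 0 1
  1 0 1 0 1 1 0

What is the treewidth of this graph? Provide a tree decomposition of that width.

Each bag holds 3 vertices, so the decomposition has width 2, which upper-bounds the treewidth. For the lower bound, the 3 vertices {0, 5, 6} are pairwise adjacent, and any tree decomposition puts a clique entirely inside one bag — forcing width ≥ 2. Combining the bounds, tw(G) = 2.

Treewidth 2.
Bags: B1 = {1, 4, 5}  B2 = {4, 5, 6}  B3 = {3, 4, 5}  B4 = {0, 5, 6}  B5 = {2, 5, 6}
Tree: B1–B2, B1–B3, B2–B4, B2–B5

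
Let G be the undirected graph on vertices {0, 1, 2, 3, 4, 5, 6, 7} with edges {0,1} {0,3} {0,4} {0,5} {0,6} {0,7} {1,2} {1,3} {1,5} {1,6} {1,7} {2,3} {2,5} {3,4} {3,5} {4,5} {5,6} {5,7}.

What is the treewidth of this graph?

3

A width-3 tree decomposition is:
Bags: B1 = {0, 1, 3, 5}  B2 = {0, 1, 5, 7}  B3 = {1, 2, 3, 5}  B4 = {0, 3, 4, 5}  B5 = {0, 1, 5, 6}
Tree: B1–B2, B1–B3, B1–B4, B2–B5
Every bag has size at most 4, so the width is 4 − 1 = 3 and tw(G) ≤ 3. Conversely, {0, 1, 3, 5} is a clique of size 4, and the vertices of any clique must share a bag in every tree decomposition; so some bag has ≥ 4 vertices and tw(G) ≥ 3. Hence tw(G) = 3 exactly.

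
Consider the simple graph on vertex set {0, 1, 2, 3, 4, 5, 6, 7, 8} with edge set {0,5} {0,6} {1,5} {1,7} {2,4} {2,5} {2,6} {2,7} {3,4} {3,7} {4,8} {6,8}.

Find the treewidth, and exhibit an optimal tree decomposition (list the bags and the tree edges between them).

Treewidth 3.
Bags: B1 = {3, 4, 7, 8}  B2 = {2, 4, 7, 8}  B3 = {2, 6, 7, 8}  B4 = {1, 2, 6, 7}  B5 = {1, 2, 5, 6}  B6 = {0, 1, 5, 6}
Tree: B1–B2, B2–B3, B3–B4, B4–B5, B5–B6

The largest bag has 4 vertices, giving width 3; this decomposition certifies tw(G) ≤ 3. For the lower bound: the 4 vertex sets {3,4,8}, {7}, {2}, {0,1,5,6} are disjoint, each induces a connected subgraph, and every pair is joined by at least one edge of G. Contracting each set to a single vertex therefore yields K_{4} as a minor, and since treewidth is minor-monotone, tw(G) ≥ tw(K_{4}) = 3. Hence tw(G) = 3 exactly.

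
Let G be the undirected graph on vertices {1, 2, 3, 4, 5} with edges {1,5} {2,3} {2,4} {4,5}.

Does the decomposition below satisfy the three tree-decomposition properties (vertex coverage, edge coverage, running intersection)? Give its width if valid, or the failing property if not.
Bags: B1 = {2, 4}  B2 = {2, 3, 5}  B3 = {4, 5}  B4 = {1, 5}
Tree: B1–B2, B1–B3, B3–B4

A tree decomposition must satisfy three properties: every vertex lies in some bag; for every edge, both endpoints lie together in some bag; and for every vertex, the bags containing it form a connected subtree. Here bags containing vertex 5 are not connected in the tree, so the decomposition is invalid.

No — bags containing vertex 5 are not connected in the tree.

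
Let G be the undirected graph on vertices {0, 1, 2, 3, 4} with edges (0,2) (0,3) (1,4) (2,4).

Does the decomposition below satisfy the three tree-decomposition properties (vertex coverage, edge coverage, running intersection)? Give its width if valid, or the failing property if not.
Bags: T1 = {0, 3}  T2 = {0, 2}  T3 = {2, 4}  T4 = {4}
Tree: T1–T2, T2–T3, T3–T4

A tree decomposition must satisfy three properties: every vertex lies in some bag; for every edge, both endpoints lie together in some bag; and for every vertex, the bags containing it form a connected subtree. Here vertex 1 appears in no bag, so the decomposition is invalid.

No — vertex 1 appears in no bag.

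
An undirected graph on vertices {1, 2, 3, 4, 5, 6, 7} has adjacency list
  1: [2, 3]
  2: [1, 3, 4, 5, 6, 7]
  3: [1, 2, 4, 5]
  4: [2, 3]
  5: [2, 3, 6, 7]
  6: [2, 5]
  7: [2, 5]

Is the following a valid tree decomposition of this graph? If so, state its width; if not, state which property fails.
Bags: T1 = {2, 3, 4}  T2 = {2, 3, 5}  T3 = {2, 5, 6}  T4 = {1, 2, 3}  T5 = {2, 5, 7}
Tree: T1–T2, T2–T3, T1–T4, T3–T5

Yes; width 2.

Checking the three conditions: (i) the bags cover all of {1, 2, 3, 4, 5, 6, 7}; (ii) for each edge, some bag contains both endpoints; (iii) the bags containing any fixed vertex form a subtree. All hold, so the decomposition is valid with width 3 − 1 = 2.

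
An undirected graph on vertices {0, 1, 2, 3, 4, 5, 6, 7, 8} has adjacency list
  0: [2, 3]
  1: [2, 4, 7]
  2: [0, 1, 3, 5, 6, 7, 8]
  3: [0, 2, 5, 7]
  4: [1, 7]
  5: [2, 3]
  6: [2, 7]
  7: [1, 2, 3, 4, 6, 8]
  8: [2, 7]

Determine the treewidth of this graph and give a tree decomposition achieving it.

Treewidth 2.
One optimal decomposition is:
Bags: B1 = {2, 3, 7}  B2 = {0, 2, 3}  B3 = {2, 3, 5}  B4 = {1, 2, 7}  B5 = {2, 7, 8}  B6 = {2, 6, 7}  B7 = {1, 4, 7}
Tree: B1–B2, B2–B3, B1–B4, B4–B5, B5–B6, B4–B7

The largest bag has 3 vertices, giving width 2; this decomposition certifies tw(G) ≤ 2. On the other hand G contains the 3-clique {0, 2, 3}. A clique must lie in a single bag of any decomposition, so no decomposition can have width below 2. The upper and lower bounds meet at 2, so that is the treewidth.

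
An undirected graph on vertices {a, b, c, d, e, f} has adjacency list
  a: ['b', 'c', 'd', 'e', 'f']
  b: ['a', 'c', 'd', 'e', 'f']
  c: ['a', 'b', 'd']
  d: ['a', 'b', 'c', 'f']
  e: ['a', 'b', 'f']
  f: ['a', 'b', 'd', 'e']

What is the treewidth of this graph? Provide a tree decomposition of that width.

Each bag holds 4 vertices, so the decomposition has width 3, which upper-bounds the treewidth. Conversely, {a, b, c, d} is a clique of size 4, and the vertices of any clique must share a bag in every tree decomposition; so some bag has ≥ 4 vertices and tw(G) ≥ 3. Combining the bounds, tw(G) = 3.

Treewidth 3.
Bags: B1 = {a, b, d, f}  B2 = {a, b, c, d}  B3 = {a, b, e, f}
Tree: B1–B2, B1–B3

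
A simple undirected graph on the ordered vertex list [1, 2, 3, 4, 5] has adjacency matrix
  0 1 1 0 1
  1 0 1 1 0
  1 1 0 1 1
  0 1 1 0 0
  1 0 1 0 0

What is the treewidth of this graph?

2

A width-2 tree decomposition is:
Bags: B1 = {1, 2, 3}  B2 = {2, 3, 4}  B3 = {1, 3, 5}
Tree: B1–B2, B1–B3
The largest bag has 3 vertices, giving width 2; this decomposition certifies tw(G) ≤ 2. Conversely, {1, 2, 3} is a clique of size 3, and the vertices of any clique must share a bag in every tree decomposition; so some bag has ≥ 3 vertices and tw(G) ≥ 2. Combining the bounds, tw(G) = 2.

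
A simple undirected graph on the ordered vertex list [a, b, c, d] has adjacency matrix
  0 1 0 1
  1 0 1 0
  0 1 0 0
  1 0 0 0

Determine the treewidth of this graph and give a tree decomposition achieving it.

Every bag has size at most 2, so the width is 2 − 1 = 1 and tw(G) ≤ 1. Any graph with an edge has treewidth ≥ 1, and G has the edge d–a. Hence tw(G) = 1 exactly.

Treewidth 1.
One optimal decomposition is:
Bags: B1 = {a, d}  B2 = {a, b}  B3 = {b, c}
Tree: B1–B2, B2–B3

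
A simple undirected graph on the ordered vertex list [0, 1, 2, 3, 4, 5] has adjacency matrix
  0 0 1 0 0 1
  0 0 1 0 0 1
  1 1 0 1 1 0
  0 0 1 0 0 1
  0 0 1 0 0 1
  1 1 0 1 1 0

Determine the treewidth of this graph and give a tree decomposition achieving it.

Treewidth 2.
Bags: B1 = {1, 2, 5}  B2 = {0, 2, 5}  B3 = {2, 4, 5}  B4 = {2, 3, 5}
Tree: B1–B2, B2–B3, B3–B4

The largest bag has 3 vertices, giving width 2; this decomposition certifies tw(G) ≤ 2. For the lower bound, G contains the cycle 1–2–0–5–1, so G is not a forest; only forests have treewidth ≤ 1, hence tw(G) ≥ 2. Combining the bounds, tw(G) = 2.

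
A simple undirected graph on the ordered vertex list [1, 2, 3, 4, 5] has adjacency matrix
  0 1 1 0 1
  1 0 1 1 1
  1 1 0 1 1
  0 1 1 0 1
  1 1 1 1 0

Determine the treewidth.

3

A width-3 tree decomposition is:
Bags: B1 = {2, 3, 4, 5}  B2 = {1, 2, 3, 5}
Tree: B1–B2
Each bag holds 4 vertices, so the decomposition has width 3, which upper-bounds the treewidth. On the other hand G contains the 4-clique {1, 2, 3, 5}. A clique must lie in a single bag of any decomposition, so no decomposition can have width below 3. Combining the bounds, tw(G) = 3.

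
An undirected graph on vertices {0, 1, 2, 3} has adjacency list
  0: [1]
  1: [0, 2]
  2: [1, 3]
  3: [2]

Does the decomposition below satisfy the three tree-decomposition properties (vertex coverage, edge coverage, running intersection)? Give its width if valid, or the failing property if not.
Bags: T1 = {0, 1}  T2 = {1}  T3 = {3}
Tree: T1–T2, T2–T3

No — vertex 2 appears in no bag.

A tree decomposition must satisfy three properties: every vertex lies in some bag; for every edge, both endpoints lie together in some bag; and for every vertex, the bags containing it form a connected subtree. Here vertex 2 appears in no bag, so the decomposition is invalid.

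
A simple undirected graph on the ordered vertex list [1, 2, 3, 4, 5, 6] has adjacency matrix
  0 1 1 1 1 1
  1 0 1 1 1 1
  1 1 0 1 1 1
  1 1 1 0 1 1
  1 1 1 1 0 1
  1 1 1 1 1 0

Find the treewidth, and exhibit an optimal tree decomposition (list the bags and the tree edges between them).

Treewidth 5.
One such decomposition:
Bags: B1 = {1, 2, 3, 4, 5, 6}
Tree: (single bag)

With just one bag of size 6, the width is 6 − 1 = 5, so tw(G) ≤ 5. Conversely, {1, 2, 3, 4, 5, 6} is a clique of size 6, and the vertices of any clique must share a bag in every tree decomposition; so some bag has ≥ 6 vertices and tw(G) ≥ 5. Therefore the treewidth is 5.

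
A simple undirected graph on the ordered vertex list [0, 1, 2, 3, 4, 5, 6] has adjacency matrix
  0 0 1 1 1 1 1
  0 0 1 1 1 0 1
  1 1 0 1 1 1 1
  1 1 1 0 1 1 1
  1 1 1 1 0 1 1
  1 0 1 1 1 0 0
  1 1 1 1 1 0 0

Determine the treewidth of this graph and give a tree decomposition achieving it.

Treewidth 4.
One such decomposition:
Bags: B1 = {0, 2, 3, 4, 6}  B2 = {0, 2, 3, 4, 5}  B3 = {1, 2, 3, 4, 6}
Tree: B1–B2, B1–B3

Every bag has size at most 5, so the width is 5 − 1 = 4 and tw(G) ≤ 4. Conversely, {0, 2, 3, 4, 5} is a clique of size 5, and the vertices of any clique must share a bag in every tree decomposition; so some bag has ≥ 5 vertices and tw(G) ≥ 4. Therefore the treewidth is 4.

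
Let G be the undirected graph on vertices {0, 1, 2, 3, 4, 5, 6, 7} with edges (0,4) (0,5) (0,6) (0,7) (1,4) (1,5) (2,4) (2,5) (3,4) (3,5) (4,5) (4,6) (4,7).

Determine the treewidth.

2

A width-2 tree decomposition is:
Bags: B1 = {0, 4, 6}  B2 = {0, 4, 5}  B3 = {2, 4, 5}  B4 = {3, 4, 5}  B5 = {1, 4, 5}  B6 = {0, 4, 7}
Tree: B1–B2, B2–B3, B2–B4, B4–B5, B2–B6
Every bag has size at most 3, so the width is 3 − 1 = 2 and tw(G) ≤ 2. On the other hand G contains the 3-clique {0, 4, 5}. A clique must lie in a single bag of any decomposition, so no decomposition can have width below 2. Combining the bounds, tw(G) = 2.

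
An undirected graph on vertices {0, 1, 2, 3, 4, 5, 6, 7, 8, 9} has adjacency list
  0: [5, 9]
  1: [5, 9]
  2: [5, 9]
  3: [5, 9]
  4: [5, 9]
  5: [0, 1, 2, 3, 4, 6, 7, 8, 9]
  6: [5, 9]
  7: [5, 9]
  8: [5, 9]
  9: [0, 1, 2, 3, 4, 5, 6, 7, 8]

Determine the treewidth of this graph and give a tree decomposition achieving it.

Treewidth 2.
One such decomposition:
Bags: B1 = {3, 5, 9}  B2 = {5, 7, 9}  B3 = {1, 5, 9}  B4 = {0, 5, 9}  B5 = {5, 6, 9}  B6 = {4, 5, 9}  B7 = {2, 5, 9}  B8 = {5, 8, 9}
Tree: B1–B2, B2–B3, B1–B4, B3–B5, B2–B6, B4–B7, B4–B8

Every bag has size at most 3, so the width is 3 − 1 = 2 and tw(G) ≤ 2. Conversely, {0, 5, 9} is a clique of size 3, and the vertices of any clique must share a bag in every tree decomposition; so some bag has ≥ 3 vertices and tw(G) ≥ 2. Combining the bounds, tw(G) = 2.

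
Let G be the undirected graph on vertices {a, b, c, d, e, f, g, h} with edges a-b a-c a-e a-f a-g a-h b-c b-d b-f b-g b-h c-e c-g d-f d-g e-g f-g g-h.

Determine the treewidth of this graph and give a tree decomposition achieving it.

The largest bag has 4 vertices, giving width 3; this decomposition certifies tw(G) ≤ 3. On the other hand G contains the 4-clique {a, c, e, g}. A clique must lie in a single bag of any decomposition, so no decomposition can have width below 3. Therefore the treewidth is 3.

Treewidth 3.
One optimal decomposition is:
Bags: B1 = {a, b, c, g}  B2 = {a, b, f, g}  B3 = {a, c, e, g}  B4 = {a, b, g, h}  B5 = {b, d, f, g}
Tree: B1–B2, B1–B3, B1–B4, B2–B5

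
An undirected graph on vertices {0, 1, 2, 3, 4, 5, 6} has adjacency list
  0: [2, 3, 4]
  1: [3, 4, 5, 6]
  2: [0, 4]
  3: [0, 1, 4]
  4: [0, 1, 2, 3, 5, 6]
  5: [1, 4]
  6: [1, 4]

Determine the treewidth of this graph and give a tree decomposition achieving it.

Each bag holds 3 vertices, so the decomposition has width 2, which upper-bounds the treewidth. On the other hand G contains the 3-clique {0, 2, 4}. A clique must lie in a single bag of any decomposition, so no decomposition can have width below 2. Combining the bounds, tw(G) = 2.

Treewidth 2.
Bags: B1 = {1, 4, 6}  B2 = {1, 4, 5}  B3 = {1, 3, 4}  B4 = {0, 3, 4}  B5 = {0, 2, 4}
Tree: B1–B2, B1–B3, B3–B4, B4–B5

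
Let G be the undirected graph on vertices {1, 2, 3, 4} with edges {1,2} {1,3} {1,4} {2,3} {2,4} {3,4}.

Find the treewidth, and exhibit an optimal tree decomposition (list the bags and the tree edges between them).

A single bag containing all 4 vertices is trivially a valid decomposition of width 3. On the other hand G contains the 4-clique {1, 2, 3, 4}. A clique must lie in a single bag of any decomposition, so no decomposition can have width below 3. Therefore the treewidth is 3.

Treewidth 3.
One optimal decomposition is:
Bags: B1 = {1, 2, 3, 4}
Tree: (single bag)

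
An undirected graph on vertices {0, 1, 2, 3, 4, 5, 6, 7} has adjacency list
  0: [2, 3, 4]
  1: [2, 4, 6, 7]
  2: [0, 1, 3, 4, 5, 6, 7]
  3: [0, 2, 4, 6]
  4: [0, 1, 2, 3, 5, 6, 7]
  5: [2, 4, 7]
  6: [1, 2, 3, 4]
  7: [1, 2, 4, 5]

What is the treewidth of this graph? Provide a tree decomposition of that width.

Treewidth 3.
Bags: B1 = {1, 2, 4, 7}  B2 = {2, 4, 5, 7}  B3 = {1, 2, 4, 6}  B4 = {2, 3, 4, 6}  B5 = {0, 2, 3, 4}
Tree: B1–B2, B1–B3, B3–B4, B4–B5

Every bag has size at most 4, so the width is 4 − 1 = 3 and tw(G) ≤ 3. For the lower bound, the 4 vertices {0, 2, 3, 4} are pairwise adjacent, and any tree decomposition puts a clique entirely inside one bag — forcing width ≥ 3. Therefore the treewidth is 3.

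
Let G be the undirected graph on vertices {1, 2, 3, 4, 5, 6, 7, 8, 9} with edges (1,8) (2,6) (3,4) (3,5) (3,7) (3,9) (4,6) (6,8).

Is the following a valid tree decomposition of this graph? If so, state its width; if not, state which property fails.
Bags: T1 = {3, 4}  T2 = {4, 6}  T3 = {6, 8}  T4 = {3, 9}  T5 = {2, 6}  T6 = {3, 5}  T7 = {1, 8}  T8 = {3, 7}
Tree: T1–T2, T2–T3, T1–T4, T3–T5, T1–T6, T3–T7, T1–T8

Checking the three conditions: (i) the bags cover all of {1, 2, 3, 4, 5, 6, 7, 8, 9}; (ii) for each edge, some bag contains both endpoints; (iii) the bags containing any fixed vertex form a subtree. All hold, so the decomposition is valid with width 2 − 1 = 1.

Yes; width 1.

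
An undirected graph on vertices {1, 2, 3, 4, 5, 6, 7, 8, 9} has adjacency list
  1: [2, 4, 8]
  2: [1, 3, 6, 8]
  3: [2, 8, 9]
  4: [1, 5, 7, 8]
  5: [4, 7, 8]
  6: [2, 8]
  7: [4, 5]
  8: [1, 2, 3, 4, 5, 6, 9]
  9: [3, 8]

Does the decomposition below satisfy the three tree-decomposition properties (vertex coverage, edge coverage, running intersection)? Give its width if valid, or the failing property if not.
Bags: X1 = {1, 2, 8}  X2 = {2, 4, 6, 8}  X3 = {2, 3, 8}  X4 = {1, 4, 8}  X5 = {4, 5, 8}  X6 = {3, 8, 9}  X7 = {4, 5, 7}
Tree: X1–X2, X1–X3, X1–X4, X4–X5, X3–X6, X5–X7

No — bags containing vertex 4 are not connected in the tree.

A tree decomposition must satisfy three properties: every vertex lies in some bag; for every edge, both endpoints lie together in some bag; and for every vertex, the bags containing it form a connected subtree. Here bags containing vertex 4 are not connected in the tree, so the decomposition is invalid.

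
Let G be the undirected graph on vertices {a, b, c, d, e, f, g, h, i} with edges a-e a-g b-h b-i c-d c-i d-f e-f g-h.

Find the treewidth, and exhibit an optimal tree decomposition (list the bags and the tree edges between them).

Treewidth 2.
Bags: B1 = {a, e, g}  B2 = {e, g, h}  B3 = {b, e, h}  B4 = {b, e, i}  B5 = {c, e, i}  B6 = {c, d, e}  B7 = {d, e, f}
Tree: B1–B2, B2–B3, B3–B4, B4–B5, B5–B6, B6–B7

Every bag has size at most 3, so the width is 3 − 1 = 2 and tw(G) ≤ 2. The edges e–a–g–h–b–i–c–d–f–e form a cycle, so G is not a tree and its treewidth is at least 2. The upper and lower bounds meet at 2, so that is the treewidth.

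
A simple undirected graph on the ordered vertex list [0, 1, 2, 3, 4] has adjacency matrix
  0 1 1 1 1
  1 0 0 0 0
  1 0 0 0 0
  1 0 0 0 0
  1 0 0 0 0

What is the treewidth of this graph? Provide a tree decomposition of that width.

Treewidth 1.
One such decomposition:
Bags: B1 = {0, 1}  B2 = {0, 4}  B3 = {0, 2}  B4 = {0, 3}
Tree: B1–B2, B2–B3, B3–B4

The largest bag has 2 vertices, giving width 1; this decomposition certifies tw(G) ≤ 1. G has an edge, so its treewidth is at least 1. Combining the bounds, tw(G) = 1.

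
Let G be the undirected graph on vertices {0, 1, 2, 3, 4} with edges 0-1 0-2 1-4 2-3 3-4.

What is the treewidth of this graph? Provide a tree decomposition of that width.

The largest bag has 3 vertices, giving width 2; this decomposition certifies tw(G) ≤ 2. The edges 1–4–3–2–0–1 form a cycle, so G is not a tree and its treewidth is at least 2. Hence tw(G) = 2 exactly.

Treewidth 2.
Bags: B1 = {1, 3, 4}  B2 = {1, 2, 3}  B3 = {0, 1, 2}
Tree: B1–B2, B2–B3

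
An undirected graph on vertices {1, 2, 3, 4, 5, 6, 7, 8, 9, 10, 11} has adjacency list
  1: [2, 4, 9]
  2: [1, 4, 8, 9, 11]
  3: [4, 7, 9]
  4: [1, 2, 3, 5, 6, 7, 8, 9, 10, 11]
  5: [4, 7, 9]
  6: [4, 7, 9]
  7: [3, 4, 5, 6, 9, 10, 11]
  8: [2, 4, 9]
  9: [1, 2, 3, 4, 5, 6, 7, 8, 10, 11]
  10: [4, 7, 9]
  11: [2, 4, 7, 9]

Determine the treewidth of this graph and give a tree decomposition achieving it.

Treewidth 3.
Bags: B1 = {2, 4, 8, 9}  B2 = {2, 4, 9, 11}  B3 = {4, 7, 9, 11}  B4 = {1, 2, 4, 9}  B5 = {4, 7, 9, 10}  B6 = {4, 5, 7, 9}  B7 = {4, 6, 7, 9}  B8 = {3, 4, 7, 9}
Tree: B1–B2, B2–B3, B2–B4, B3–B5, B5–B6, B3–B7, B3–B8

Every bag has size at most 4, so the width is 4 − 1 = 3 and tw(G) ≤ 3. On the other hand G contains the 4-clique {2, 4, 8, 9}. A clique must lie in a single bag of any decomposition, so no decomposition can have width below 3. Hence tw(G) = 3 exactly.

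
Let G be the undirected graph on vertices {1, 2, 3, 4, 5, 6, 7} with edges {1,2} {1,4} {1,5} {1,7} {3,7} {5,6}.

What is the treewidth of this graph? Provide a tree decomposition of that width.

Treewidth 1.
One optimal decomposition is:
Bags: B1 = {1, 5}  B2 = {5, 6}  B3 = {1, 7}  B4 = {3, 7}  B5 = {1, 2}  B6 = {1, 4}
Tree: B1–B2, B1–B3, B3–B4, B3–B5, B5–B6

The largest bag has 2 vertices, giving width 1; this decomposition certifies tw(G) ≤ 1. Any graph with an edge has treewidth ≥ 1, and G has the edge 5–1. Hence tw(G) = 1 exactly.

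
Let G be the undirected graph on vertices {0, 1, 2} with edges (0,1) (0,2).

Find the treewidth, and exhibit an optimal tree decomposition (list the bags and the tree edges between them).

Every bag has size at most 2, so the width is 2 − 1 = 1 and tw(G) ≤ 1. G has an edge, so its treewidth is at least 1. Therefore the treewidth is 1.

Treewidth 1.
One such decomposition:
Bags: B1 = {0, 1}  B2 = {0, 2}
Tree: B1–B2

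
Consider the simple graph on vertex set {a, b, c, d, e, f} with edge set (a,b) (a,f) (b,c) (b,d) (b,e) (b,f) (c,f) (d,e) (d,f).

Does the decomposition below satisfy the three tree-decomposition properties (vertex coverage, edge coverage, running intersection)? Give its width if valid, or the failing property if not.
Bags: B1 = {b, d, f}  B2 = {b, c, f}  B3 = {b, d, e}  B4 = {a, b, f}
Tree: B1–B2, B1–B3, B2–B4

Checking the three conditions: (i) the bags cover all of {a, b, c, d, e, f}; (ii) for each edge, some bag contains both endpoints; (iii) the bags containing any fixed vertex form a subtree. All hold, so the decomposition is valid with width 3 − 1 = 2.

Yes; width 2.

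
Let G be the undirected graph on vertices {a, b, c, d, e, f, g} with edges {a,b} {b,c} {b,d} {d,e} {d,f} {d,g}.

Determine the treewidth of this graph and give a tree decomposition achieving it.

Treewidth 1.
Bags: B1 = {b, d}  B2 = {a, b}  B3 = {b, c}  B4 = {d, f}  B5 = {d, e}  B6 = {d, g}
Tree: B1–B2, B1–B3, B1–B4, B1–B5, B1–B6

Every bag has size at most 2, so the width is 2 − 1 = 1 and tw(G) ≤ 1. Since G has at least one edge (e.g. d–b), it is not an edgeless graph, so tw(G) ≥ 1. Hence tw(G) = 1 exactly.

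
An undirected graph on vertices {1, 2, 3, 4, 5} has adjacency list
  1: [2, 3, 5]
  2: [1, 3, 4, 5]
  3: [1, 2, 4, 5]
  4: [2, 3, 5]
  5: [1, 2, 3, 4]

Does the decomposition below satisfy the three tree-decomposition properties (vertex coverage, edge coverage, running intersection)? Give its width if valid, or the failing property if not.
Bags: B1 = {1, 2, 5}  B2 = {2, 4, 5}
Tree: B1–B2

A tree decomposition must satisfy three properties: every vertex lies in some bag; for every edge, both endpoints lie together in some bag; and for every vertex, the bags containing it form a connected subtree. Here vertex 3 appears in no bag, so the decomposition is invalid.

No — vertex 3 appears in no bag.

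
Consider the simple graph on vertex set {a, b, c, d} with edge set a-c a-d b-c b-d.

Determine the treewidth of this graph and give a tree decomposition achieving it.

Each bag holds 3 vertices, so the decomposition has width 2, which upper-bounds the treewidth. The edges c–a–d–b–c form a cycle, so G is not a tree and its treewidth is at least 2. Therefore the treewidth is 2.

Treewidth 2.
Bags: B1 = {a, c, d}  B2 = {b, c, d}
Tree: B1–B2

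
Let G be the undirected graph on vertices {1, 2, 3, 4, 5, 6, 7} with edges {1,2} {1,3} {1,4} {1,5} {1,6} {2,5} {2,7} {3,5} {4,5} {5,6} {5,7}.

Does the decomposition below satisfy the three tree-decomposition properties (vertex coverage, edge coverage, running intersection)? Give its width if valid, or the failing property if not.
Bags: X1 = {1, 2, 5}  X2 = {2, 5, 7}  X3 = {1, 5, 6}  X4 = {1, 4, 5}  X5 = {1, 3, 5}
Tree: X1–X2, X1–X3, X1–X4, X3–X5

Vertex coverage: the bags together contain {1, 2, 3, 4, 5, 6, 7}, the full vertex set. Edge coverage: each edge of G has both endpoints in at least one bag. Running intersection: for every vertex, the bags containing it form a connected subtree. All three properties hold, so this is a valid tree decomposition of width max|bag| − 1 = 2, and hence tw(G) ≤ 2.

Yes; width 2.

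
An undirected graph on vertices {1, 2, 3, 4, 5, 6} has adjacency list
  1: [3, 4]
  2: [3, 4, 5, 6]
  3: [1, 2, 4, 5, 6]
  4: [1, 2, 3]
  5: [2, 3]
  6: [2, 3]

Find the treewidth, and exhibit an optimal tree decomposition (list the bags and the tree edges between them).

Treewidth 2.
One such decomposition:
Bags: B1 = {2, 3, 4}  B2 = {2, 3, 5}  B3 = {2, 3, 6}  B4 = {1, 3, 4}
Tree: B1–B2, B2–B3, B1–B4

Each bag holds 3 vertices, so the decomposition has width 2, which upper-bounds the treewidth. For the lower bound, the 3 vertices {1, 3, 4} are pairwise adjacent, and any tree decomposition puts a clique entirely inside one bag — forcing width ≥ 2. The upper and lower bounds meet at 2, so that is the treewidth.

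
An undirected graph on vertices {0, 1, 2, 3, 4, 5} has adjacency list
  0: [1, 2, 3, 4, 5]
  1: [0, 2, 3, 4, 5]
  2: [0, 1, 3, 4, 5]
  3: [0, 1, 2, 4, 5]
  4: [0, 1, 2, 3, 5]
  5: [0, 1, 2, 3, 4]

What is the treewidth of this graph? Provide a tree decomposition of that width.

With just one bag of size 6, the width is 6 − 1 = 5, so tw(G) ≤ 5. Conversely, {0, 1, 2, 3, 4, 5} is a clique of size 6, and the vertices of any clique must share a bag in every tree decomposition; so some bag has ≥ 6 vertices and tw(G) ≥ 5. Therefore the treewidth is 5.

Treewidth 5.
One optimal decomposition is:
Bags: B1 = {0, 1, 2, 3, 4, 5}
Tree: (single bag)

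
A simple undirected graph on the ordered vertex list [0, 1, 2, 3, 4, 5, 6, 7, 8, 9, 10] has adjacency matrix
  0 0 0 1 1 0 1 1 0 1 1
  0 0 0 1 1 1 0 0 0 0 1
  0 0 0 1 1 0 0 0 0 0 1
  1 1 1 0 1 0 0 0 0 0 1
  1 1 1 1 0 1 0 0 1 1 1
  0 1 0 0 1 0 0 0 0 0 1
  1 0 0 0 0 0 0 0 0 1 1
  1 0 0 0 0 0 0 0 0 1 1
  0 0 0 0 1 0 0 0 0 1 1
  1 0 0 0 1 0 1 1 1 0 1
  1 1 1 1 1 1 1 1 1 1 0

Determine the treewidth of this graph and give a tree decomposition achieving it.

Every bag has size at most 4, so the width is 4 − 1 = 3 and tw(G) ≤ 3. Conversely, {4, 8, 9, 10} is a clique of size 4, and the vertices of any clique must share a bag in every tree decomposition; so some bag has ≥ 4 vertices and tw(G) ≥ 3. Hence tw(G) = 3 exactly.

Treewidth 3.
One optimal decomposition is:
Bags: B1 = {0, 4, 9, 10}  B2 = {0, 7, 9, 10}  B3 = {0, 3, 4, 10}  B4 = {1, 3, 4, 10}  B5 = {0, 6, 9, 10}  B6 = {4, 8, 9, 10}  B7 = {2, 3, 4, 10}  B8 = {1, 4, 5, 10}
Tree: B1–B2, B1–B3, B3–B4, B2–B5, B1–B6, B4–B7, B4–B8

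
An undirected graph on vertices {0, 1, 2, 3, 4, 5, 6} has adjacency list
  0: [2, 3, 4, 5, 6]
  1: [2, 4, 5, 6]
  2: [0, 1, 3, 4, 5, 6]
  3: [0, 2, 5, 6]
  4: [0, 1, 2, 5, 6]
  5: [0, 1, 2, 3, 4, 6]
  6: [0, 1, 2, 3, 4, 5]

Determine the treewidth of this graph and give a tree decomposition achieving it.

The largest bag has 5 vertices, giving width 4; this decomposition certifies tw(G) ≤ 4. Conversely, {0, 2, 3, 5, 6} is a clique of size 5, and the vertices of any clique must share a bag in every tree decomposition; so some bag has ≥ 5 vertices and tw(G) ≥ 4. Combining the bounds, tw(G) = 4.

Treewidth 4.
One optimal decomposition is:
Bags: B1 = {1, 2, 4, 5, 6}  B2 = {0, 2, 4, 5, 6}  B3 = {0, 2, 3, 5, 6}
Tree: B1–B2, B2–B3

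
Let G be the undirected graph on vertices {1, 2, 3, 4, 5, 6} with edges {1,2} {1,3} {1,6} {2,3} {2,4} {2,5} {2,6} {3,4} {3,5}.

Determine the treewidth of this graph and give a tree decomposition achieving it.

Treewidth 2.
One such decomposition:
Bags: B1 = {2, 3, 4}  B2 = {2, 3, 5}  B3 = {1, 2, 3}  B4 = {1, 2, 6}
Tree: B1–B2, B1–B3, B3–B4

The largest bag has 3 vertices, giving width 2; this decomposition certifies tw(G) ≤ 2. For the lower bound, the 3 vertices {1, 2, 3} are pairwise adjacent, and any tree decomposition puts a clique entirely inside one bag — forcing width ≥ 2. Hence tw(G) = 2 exactly.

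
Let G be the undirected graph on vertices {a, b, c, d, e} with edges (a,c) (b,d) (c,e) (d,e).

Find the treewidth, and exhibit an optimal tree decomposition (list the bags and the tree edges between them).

Treewidth 1.
One optimal decomposition is:
Bags: B1 = {a, c}  B2 = {c, e}  B3 = {d, e}  B4 = {b, d}
Tree: B1–B2, B2–B3, B3–B4

The largest bag has 2 vertices, giving width 1; this decomposition certifies tw(G) ≤ 1. Since G has at least one edge (e.g. a–c), it is not an edgeless graph, so tw(G) ≥ 1. The upper and lower bounds meet at 1, so that is the treewidth.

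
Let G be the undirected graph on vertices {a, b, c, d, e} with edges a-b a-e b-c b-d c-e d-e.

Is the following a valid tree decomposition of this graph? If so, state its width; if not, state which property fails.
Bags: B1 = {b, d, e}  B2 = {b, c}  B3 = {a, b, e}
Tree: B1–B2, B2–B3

No — edge (e,c) lies in no bag.

A tree decomposition must satisfy three properties: every vertex lies in some bag; for every edge, both endpoints lie together in some bag; and for every vertex, the bags containing it form a connected subtree. Here edge (e,c) lies in no bag, so the decomposition is invalid.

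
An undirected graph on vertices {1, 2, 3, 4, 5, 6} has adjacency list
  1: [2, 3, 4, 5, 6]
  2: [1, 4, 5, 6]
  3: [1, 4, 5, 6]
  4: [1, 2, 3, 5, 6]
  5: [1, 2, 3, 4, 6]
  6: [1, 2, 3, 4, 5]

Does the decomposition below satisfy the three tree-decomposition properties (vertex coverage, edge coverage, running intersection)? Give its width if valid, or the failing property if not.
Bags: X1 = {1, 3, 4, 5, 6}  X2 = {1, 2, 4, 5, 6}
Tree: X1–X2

Yes; width 4.

Every vertex of G appears in some bag (union = {1, 2, 3, 4, 5, 6}); every edge is covered by a bag; and for each vertex v the set of bags containing v is connected in the bag tree. The decomposition is therefore valid. The largest bag has 5 vertices, so the width is 4.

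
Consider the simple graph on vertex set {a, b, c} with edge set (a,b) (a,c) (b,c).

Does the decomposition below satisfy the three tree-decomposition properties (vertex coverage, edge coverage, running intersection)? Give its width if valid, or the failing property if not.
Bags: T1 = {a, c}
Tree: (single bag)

A tree decomposition must satisfy three properties: every vertex lies in some bag; for every edge, both endpoints lie together in some bag; and for every vertex, the bags containing it form a connected subtree. Here vertex b appears in no bag, so the decomposition is invalid.

No — vertex b appears in no bag.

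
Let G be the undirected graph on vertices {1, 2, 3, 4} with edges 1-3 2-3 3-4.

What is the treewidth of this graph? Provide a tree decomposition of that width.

The largest bag has 2 vertices, giving width 1; this decomposition certifies tw(G) ≤ 1. G has an edge, so its treewidth is at least 1. The upper and lower bounds meet at 1, so that is the treewidth.

Treewidth 1.
Bags: B1 = {3, 4}  B2 = {2, 3}  B3 = {1, 3}
Tree: B1–B2, B2–B3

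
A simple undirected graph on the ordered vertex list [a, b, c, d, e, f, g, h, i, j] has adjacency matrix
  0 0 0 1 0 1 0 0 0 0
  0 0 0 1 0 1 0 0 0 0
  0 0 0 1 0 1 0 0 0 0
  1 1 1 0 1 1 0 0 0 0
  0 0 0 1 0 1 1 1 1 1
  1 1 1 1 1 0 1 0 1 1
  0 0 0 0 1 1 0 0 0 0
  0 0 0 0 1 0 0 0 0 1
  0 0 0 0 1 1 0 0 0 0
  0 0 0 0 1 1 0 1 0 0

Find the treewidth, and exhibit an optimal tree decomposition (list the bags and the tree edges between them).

The largest bag has 3 vertices, giving width 2; this decomposition certifies tw(G) ≤ 2. Conversely, {e, h, j} is a clique of size 3, and the vertices of any clique must share a bag in every tree decomposition; so some bag has ≥ 3 vertices and tw(G) ≥ 2. Hence tw(G) = 2 exactly.

Treewidth 2.
One optimal decomposition is:
Bags: B1 = {e, f, g}  B2 = {d, e, f}  B3 = {a, d, f}  B4 = {e, f, j}  B5 = {e, f, i}  B6 = {b, d, f}  B7 = {c, d, f}  B8 = {e, h, j}
Tree: B1–B2, B2–B3, B1–B4, B2–B5, B3–B6, B2–B7, B4–B8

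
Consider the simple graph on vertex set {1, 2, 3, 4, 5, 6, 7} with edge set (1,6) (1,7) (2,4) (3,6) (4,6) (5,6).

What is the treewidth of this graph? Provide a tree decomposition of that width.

Treewidth 1.
Bags: B1 = {1, 6}  B2 = {4, 6}  B3 = {2, 4}  B4 = {1, 7}  B5 = {3, 6}  B6 = {5, 6}
Tree: B1–B2, B2–B3, B1–B4, B1–B5, B1–B6

The largest bag has 2 vertices, giving width 1; this decomposition certifies tw(G) ≤ 1. Since G has at least one edge (e.g. 1–6), it is not an edgeless graph, so tw(G) ≥ 1. Hence tw(G) = 1 exactly.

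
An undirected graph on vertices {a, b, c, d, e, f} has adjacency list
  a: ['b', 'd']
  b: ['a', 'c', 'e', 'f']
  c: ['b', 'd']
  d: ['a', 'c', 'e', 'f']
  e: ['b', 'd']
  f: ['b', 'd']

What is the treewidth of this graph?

2

A width-2 tree decomposition is:
Bags: B1 = {b, d, e}  B2 = {a, b, d}  B3 = {b, c, d}  B4 = {b, d, f}
Tree: B1–B2, B2–B3, B3–B4
Each bag holds 3 vertices, so the decomposition has width 2, which upper-bounds the treewidth. The edges b–e–d–a–b form a cycle, so G is not a tree and its treewidth is at least 2. Therefore the treewidth is 2.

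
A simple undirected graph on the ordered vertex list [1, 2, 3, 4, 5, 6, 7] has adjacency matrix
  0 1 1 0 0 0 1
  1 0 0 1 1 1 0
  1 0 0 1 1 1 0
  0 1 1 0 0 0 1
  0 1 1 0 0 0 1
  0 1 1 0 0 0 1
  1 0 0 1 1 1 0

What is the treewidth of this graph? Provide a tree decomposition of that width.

Every bag has size at most 4, so the width is 4 − 1 = 3 and tw(G) ≤ 3. For the lower bound: the 4 vertex sets {2,5}, {3,6}, {7}, {1} are disjoint, each induces a connected subgraph, and every pair is joined by at least one edge of G. Contracting each set to a single vertex therefore yields K_{4} as a minor, and since treewidth is minor-monotone, tw(G) ≥ tw(K_{4}) = 3. Combining the bounds, tw(G) = 3.

Treewidth 3.
One such decomposition:
Bags: B1 = {2, 3, 5, 7}  B2 = {2, 3, 6, 7}  B3 = {1, 2, 3, 7}  B4 = {2, 3, 4, 7}
Tree: B1–B2, B2–B3, B3–B4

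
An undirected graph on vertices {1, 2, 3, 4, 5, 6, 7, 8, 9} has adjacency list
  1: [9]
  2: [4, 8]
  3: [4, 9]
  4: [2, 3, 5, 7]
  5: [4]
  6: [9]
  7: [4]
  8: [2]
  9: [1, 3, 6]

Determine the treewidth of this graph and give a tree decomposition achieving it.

Each bag holds 2 vertices, so the decomposition has width 1, which upper-bounds the treewidth. G has an edge, so its treewidth is at least 1. Combining the bounds, tw(G) = 1.

Treewidth 1.
One such decomposition:
Bags: B1 = {4, 5}  B2 = {3, 4}  B3 = {3, 9}  B4 = {2, 4}  B5 = {2, 8}  B6 = {1, 9}  B7 = {6, 9}  B8 = {4, 7}
Tree: B1–B2, B2–B3, B2–B4, B4–B5, B3–B6, B6–B7, B1–B8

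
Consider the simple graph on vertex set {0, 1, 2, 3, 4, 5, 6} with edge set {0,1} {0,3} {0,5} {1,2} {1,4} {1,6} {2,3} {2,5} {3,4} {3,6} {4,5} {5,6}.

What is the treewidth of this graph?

A width-3 tree decomposition is:
Bags: B1 = {1, 2, 3, 5}  B2 = {0, 1, 3, 5}  B3 = {1, 3, 5, 6}  B4 = {1, 3, 4, 5}
Tree: B1–B2, B2–B3, B3–B4
The largest bag has 4 vertices, giving width 3; this decomposition certifies tw(G) ≤ 3. For the lower bound: the 4 vertex sets {2,5}, {0,1}, {3}, {6} are disjoint, each induces a connected subgraph, and every pair is joined by at least one edge of G. Contracting each set to a single vertex therefore yields K_{4} as a minor, and since treewidth is minor-monotone, tw(G) ≥ tw(K_{4}) = 3. Therefore the treewidth is 3.

3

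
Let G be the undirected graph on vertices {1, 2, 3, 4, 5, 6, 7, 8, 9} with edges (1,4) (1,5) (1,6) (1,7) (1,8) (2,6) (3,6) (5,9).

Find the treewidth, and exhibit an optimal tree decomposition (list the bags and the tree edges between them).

The largest bag has 2 vertices, giving width 1; this decomposition certifies tw(G) ≤ 1. Any graph with an edge has treewidth ≥ 1, and G has the edge 1–6. Therefore the treewidth is 1.

Treewidth 1.
One such decomposition:
Bags: B1 = {1, 6}  B2 = {1, 5}  B3 = {1, 8}  B4 = {5, 9}  B5 = {1, 7}  B6 = {3, 6}  B7 = {1, 4}  B8 = {2, 6}
Tree: B1–B2, B2–B3, B2–B4, B3–B5, B1–B6, B5–B7, B6–B8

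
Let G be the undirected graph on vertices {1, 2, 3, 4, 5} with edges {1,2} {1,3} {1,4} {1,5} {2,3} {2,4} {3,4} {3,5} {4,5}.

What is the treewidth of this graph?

3

A width-3 tree decomposition is:
Bags: B1 = {1, 3, 4, 5}  B2 = {1, 2, 3, 4}
Tree: B1–B2
The largest bag has 4 vertices, giving width 3; this decomposition certifies tw(G) ≤ 3. On the other hand G contains the 4-clique {1, 2, 3, 4}. A clique must lie in a single bag of any decomposition, so no decomposition can have width below 3. Hence tw(G) = 3 exactly.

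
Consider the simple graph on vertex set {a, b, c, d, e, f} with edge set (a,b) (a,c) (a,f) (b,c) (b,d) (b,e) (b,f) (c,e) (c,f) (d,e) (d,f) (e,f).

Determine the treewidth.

3

A width-3 tree decomposition is:
Bags: B1 = {a, b, c, f}  B2 = {b, c, e, f}  B3 = {b, d, e, f}
Tree: B1–B2, B2–B3
Each bag holds 4 vertices, so the decomposition has width 3, which upper-bounds the treewidth. For the lower bound, the 4 vertices {b, d, e, f} are pairwise adjacent, and any tree decomposition puts a clique entirely inside one bag — forcing width ≥ 3. The upper and lower bounds meet at 3, so that is the treewidth.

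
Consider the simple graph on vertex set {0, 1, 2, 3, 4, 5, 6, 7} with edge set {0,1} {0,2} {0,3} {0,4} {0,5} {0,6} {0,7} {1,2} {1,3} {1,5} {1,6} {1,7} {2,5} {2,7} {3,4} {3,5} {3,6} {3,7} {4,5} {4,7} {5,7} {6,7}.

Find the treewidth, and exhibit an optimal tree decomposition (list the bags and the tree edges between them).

Treewidth 4.
Bags: B1 = {0, 1, 3, 5, 7}  B2 = {0, 1, 2, 5, 7}  B3 = {0, 1, 3, 6, 7}  B4 = {0, 3, 4, 5, 7}
Tree: B1–B2, B1–B3, B1–B4

Each bag holds 5 vertices, so the decomposition has width 4, which upper-bounds the treewidth. On the other hand G contains the 5-clique {0, 1, 2, 5, 7}. A clique must lie in a single bag of any decomposition, so no decomposition can have width below 4. Therefore the treewidth is 4.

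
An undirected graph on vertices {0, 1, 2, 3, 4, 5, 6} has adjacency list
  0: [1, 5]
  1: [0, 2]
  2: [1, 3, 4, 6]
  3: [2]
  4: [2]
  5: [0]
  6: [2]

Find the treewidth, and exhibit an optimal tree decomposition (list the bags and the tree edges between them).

The largest bag has 2 vertices, giving width 1; this decomposition certifies tw(G) ≤ 1. Since G has at least one edge (e.g. 1–0), it is not an edgeless graph, so tw(G) ≥ 1. Therefore the treewidth is 1.

Treewidth 1.
One such decomposition:
Bags: B1 = {0, 1}  B2 = {0, 5}  B3 = {1, 2}  B4 = {2, 6}  B5 = {2, 4}  B6 = {2, 3}
Tree: B1–B2, B1–B3, B3–B4, B4–B5, B5–B6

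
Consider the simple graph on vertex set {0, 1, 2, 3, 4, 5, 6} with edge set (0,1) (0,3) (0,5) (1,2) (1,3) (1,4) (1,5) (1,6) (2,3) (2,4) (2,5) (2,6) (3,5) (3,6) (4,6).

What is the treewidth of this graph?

A width-3 tree decomposition is:
Bags: B1 = {1, 2, 4, 6}  B2 = {1, 2, 3, 6}  B3 = {1, 2, 3, 5}  B4 = {0, 1, 3, 5}
Tree: B1–B2, B2–B3, B3–B4
Every bag has size at most 4, so the width is 4 − 1 = 3 and tw(G) ≤ 3. For the lower bound, the 4 vertices {0, 1, 3, 5} are pairwise adjacent, and any tree decomposition puts a clique entirely inside one bag — forcing width ≥ 3. The upper and lower bounds meet at 3, so that is the treewidth.

3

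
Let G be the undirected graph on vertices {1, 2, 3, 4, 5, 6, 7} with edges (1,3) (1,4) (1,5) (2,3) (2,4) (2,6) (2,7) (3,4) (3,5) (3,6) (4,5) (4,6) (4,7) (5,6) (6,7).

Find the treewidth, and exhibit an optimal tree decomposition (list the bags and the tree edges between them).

Treewidth 3.
Bags: B1 = {2, 3, 4, 6}  B2 = {2, 4, 6, 7}  B3 = {3, 4, 5, 6}  B4 = {1, 3, 4, 5}
Tree: B1–B2, B1–B3, B3–B4

Every bag has size at most 4, so the width is 4 − 1 = 3 and tw(G) ≤ 3. Conversely, {2, 3, 4, 6} is a clique of size 4, and the vertices of any clique must share a bag in every tree decomposition; so some bag has ≥ 4 vertices and tw(G) ≥ 3. Therefore the treewidth is 3.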